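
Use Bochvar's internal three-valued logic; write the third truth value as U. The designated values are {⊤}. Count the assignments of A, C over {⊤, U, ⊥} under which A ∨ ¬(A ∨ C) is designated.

Designated under: (A=⊤, C=⊤); (A=⊤, C=⊥); (A=⊥, C=⊥).

3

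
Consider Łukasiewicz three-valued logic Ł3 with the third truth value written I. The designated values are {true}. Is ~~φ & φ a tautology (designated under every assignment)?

Countermodel: φ=I gives I, which is not designated.

No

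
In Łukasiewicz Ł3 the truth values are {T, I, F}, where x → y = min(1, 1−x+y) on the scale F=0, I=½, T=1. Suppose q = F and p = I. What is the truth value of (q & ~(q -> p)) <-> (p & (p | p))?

I

q -> p = F -> I = T  [min(1, 1−0+½)]
~(q -> p) = ~T = F
q & ~(q -> p) = F & F = F
p | p = I | I = I
p & (p | p) = I & I = I
(q & ~(q -> p)) <-> (p & (p | p)) = F <-> I = I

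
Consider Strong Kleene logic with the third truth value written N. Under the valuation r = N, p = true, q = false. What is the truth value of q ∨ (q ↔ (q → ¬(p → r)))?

p → r = true → N = N  [¬true ∨ N]
¬(p → r) = ¬N = N
q → ¬(p → r) = false → N = true
q ↔ (q → ¬(p → r)) = false ↔ true = false
q ∨ (q ↔ (q → ¬(p → r))) = false ∨ false = false

false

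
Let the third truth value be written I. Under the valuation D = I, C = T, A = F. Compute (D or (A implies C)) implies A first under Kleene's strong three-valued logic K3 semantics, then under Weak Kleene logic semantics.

F; I

In Kleene's strong three-valued logic K3: A implies C = F implies T = T
D or (A implies C) = I or T = T
(D or (A implies C)) implies A = T implies F = F
In Weak Kleene logic: A implies C = F implies T = T
D or (A implies C) = I or T = I
(D or (A implies C)) implies A = I implies F = I  [any arg is the third value ⇒ result is the third value]
They differ because Kleene's strong three-valued logic K3 and Weak Kleene logic treat I differently under the binary connectives.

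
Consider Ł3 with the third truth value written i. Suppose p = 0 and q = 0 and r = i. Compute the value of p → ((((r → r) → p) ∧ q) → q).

r → r = i → i = 1  [min(1, 1−½+½)]
(r → r) → p = 1 → 0 = 0
((r → r) → p) ∧ q = 0 ∧ 0 = 0
(((r → r) → p) ∧ q) → q = 0 → 0 = 1
p → ((((r → r) → p) ∧ q) → q) = 0 → 1 = 1

1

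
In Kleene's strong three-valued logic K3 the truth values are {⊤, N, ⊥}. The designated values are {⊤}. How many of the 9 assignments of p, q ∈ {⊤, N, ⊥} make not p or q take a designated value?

Of the 9 assignments, 5 give a value in {⊤}.

5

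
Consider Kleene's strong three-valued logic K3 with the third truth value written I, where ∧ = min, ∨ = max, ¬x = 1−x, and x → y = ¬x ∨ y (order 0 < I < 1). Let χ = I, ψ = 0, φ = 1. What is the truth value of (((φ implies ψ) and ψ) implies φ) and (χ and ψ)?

φ implies ψ = 1 implies 0 = 0
(φ implies ψ) and ψ = 0 and 0 = 0
((φ implies ψ) and ψ) implies φ = 0 implies 1 = 1
χ and ψ = I and 0 = 0
(((φ implies ψ) and ψ) implies φ) and (χ and ψ) = 1 and 0 = 0

0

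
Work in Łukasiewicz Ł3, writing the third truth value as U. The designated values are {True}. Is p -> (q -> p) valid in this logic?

Every assignment of p, q over {True, U, False} gives a value in {True}.
In particular, with p=U, q=U: p -> (q -> p) = True.

Yes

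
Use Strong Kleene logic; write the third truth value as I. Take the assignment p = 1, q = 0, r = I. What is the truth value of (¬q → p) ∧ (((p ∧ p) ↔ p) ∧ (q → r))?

¬q = ¬0 = 1
¬q → p = 1 → 1 = 1
p ∧ p = 1 ∧ 1 = 1
(p ∧ p) ↔ p = 1 ↔ 1 = 1
q → r = 0 → I = 1  [¬0 ∨ I]
((p ∧ p) ↔ p) ∧ (q → r) = 1 ∧ 1 = 1
(¬q → p) ∧ (((p ∧ p) ↔ p) ∧ (q → r)) = 1 ∧ 1 = 1

1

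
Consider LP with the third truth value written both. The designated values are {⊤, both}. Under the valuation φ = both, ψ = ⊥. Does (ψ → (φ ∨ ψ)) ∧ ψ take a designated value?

φ ∨ ψ = both ∨ ⊥ = both
ψ → (φ ∨ ψ) = ⊥ → both = ⊤  [¬⊥ ∨ both]
(ψ → (φ ∨ ψ)) ∧ ψ = ⊤ ∧ ⊥ = ⊥
⊥ ∉ {⊤, both}.

No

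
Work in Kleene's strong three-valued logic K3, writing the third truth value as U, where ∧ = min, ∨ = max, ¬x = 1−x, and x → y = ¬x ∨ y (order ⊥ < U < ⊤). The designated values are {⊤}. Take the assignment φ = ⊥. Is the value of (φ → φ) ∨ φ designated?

Yes

φ → φ = ⊥ → ⊥ = ⊤
(φ → φ) ∨ φ = ⊤ ∨ ⊥ = ⊤
⊤ ∈ {⊤}.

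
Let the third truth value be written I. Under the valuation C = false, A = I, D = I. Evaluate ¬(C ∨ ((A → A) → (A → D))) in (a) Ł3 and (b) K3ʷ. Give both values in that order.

false; I

In Ł3: A → A = I → I = true  [min(1, 1−½+½)]
A → D = I → I = true
(A → A) → (A → D) = true → true = true
C ∨ ((A → A) → (A → D)) = false ∨ true = true
¬(C ∨ ((A → A) → (A → D))) = ¬true = false
In K3ʷ: A → A = I → I = I  [any arg is the third value ⇒ result is the third value]
A → D = I → I = I
(A → A) → (A → D) = I → I = I
C ∨ ((A → A) → (A → D)) = false ∨ I = I
¬(C ∨ ((A → A) → (A → D))) = ¬I = I
They differ because Ł3 and K3ʷ treat I differently under the binary connectives.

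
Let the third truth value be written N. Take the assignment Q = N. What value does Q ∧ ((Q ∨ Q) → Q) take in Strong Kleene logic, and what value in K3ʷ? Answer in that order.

N; N

In Strong Kleene logic: Q ∨ Q = N ∨ N = N
(Q ∨ Q) → Q = N → N = N
Q ∧ ((Q ∨ Q) → Q) = N ∧ N = N
In K3ʷ: Q ∨ Q = N ∨ N = N
(Q ∨ Q) → Q = N → N = N  [any arg is the third value ⇒ result is the third value]
Q ∧ ((Q ∨ Q) → Q) = N ∧ N = N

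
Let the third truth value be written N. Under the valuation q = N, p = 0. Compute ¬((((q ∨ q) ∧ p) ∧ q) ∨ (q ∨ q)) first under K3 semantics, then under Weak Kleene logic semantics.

In K3: q ∨ q = N ∨ N = N
(q ∨ q) ∧ p = N ∧ 0 = 0
((q ∨ q) ∧ p) ∧ q = 0 ∧ N = 0
q ∨ q = N ∨ N = N
(((q ∨ q) ∧ p) ∧ q) ∨ (q ∨ q) = 0 ∨ N = N
¬((((q ∨ q) ∧ p) ∧ q) ∨ (q ∨ q)) = ¬N = N
In Weak Kleene logic: q ∨ q = N ∨ N = N
(q ∨ q) ∧ p = N ∧ 0 = N
((q ∨ q) ∧ p) ∧ q = N ∧ N = N
q ∨ q = N ∨ N = N
(((q ∨ q) ∧ p) ∧ q) ∨ (q ∨ q) = N ∨ N = N
¬((((q ∨ q) ∧ p) ∧ q) ∨ (q ∨ q)) = ¬N = N

N; N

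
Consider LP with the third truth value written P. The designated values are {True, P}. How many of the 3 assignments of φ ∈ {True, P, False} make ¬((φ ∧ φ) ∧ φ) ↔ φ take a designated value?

1

φ=True: False ·
φ=P: P ✓
φ=False: False ·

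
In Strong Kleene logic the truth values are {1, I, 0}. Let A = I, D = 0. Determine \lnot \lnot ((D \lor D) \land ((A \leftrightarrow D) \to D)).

0

D \lor D = 0 \lor 0 = 0
A \leftrightarrow D = I \leftrightarrow 0 = I
(A \leftrightarrow D) \to D = I \to 0 = I
(D \lor D) \land ((A \leftrightarrow D) \to D) = 0 \land I = 0
\lnot ((D \lor D) \land ((A \leftrightarrow D) \to D)) = \lnot 0 = 1
\lnot \lnot ((D \lor D) \land ((A \leftrightarrow D) \to D)) = \lnot 1 = 0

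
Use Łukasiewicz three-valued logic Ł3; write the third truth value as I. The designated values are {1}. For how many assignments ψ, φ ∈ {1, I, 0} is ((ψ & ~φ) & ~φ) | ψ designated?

Designated under: (ψ=1, φ=1); (ψ=1, φ=I); (ψ=1, φ=0).

3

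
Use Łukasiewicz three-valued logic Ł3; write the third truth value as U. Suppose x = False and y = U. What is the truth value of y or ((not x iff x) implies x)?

not x = not False = True
not x iff x = True iff False = False
(not x iff x) implies x = False implies False = True
y or ((not x iff x) implies x) = U or True = True

True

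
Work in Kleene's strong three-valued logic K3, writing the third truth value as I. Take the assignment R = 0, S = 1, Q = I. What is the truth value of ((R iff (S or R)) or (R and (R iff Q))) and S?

0

S or R = 1 or 0 = 1
R iff (S or R) = 0 iff 1 = 0
R iff Q = 0 iff I = I
R and (R iff Q) = 0 and I = 0
(R iff (S or R)) or (R and (R iff Q)) = 0 or 0 = 0
((R iff (S or R)) or (R and (R iff Q))) and S = 0 and 1 = 0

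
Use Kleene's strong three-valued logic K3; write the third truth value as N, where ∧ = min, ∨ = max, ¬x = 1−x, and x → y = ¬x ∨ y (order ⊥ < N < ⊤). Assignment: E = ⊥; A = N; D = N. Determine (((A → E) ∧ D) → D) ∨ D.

A → E = N → ⊥ = N  [¬N ∨ ⊥]
(A → E) ∧ D = N ∧ N = N
((A → E) ∧ D) → D = N → N = N
(((A → E) ∧ D) → D) ∨ D = N ∨ N = N

N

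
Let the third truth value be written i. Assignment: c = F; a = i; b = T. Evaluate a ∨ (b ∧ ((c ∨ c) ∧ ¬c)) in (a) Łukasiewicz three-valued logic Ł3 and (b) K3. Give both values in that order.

i; i

In Łukasiewicz three-valued logic Ł3: c ∨ c = F ∨ F = F
¬c = ¬F = T
(c ∨ c) ∧ ¬c = F ∧ T = F
b ∧ ((c ∨ c) ∧ ¬c) = T ∧ F = F
a ∨ (b ∧ ((c ∨ c) ∧ ¬c)) = i ∨ F = i
In K3: c ∨ c = F ∨ F = F
¬c = ¬F = T
(c ∨ c) ∧ ¬c = F ∧ T = F
b ∧ ((c ∨ c) ∧ ¬c) = T ∧ F = F
a ∨ (b ∧ ((c ∨ c) ∧ ¬c)) = i ∨ F = i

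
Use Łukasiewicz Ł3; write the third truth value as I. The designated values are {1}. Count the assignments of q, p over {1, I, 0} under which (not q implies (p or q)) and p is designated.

Designated under: (q=1, p=1); (q=I, p=1); (q=0, p=1).

3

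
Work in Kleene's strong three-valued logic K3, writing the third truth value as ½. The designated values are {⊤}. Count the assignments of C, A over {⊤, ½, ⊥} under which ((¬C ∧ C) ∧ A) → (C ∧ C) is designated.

Of the 9 assignments, 7 give a value in {⊤}.

7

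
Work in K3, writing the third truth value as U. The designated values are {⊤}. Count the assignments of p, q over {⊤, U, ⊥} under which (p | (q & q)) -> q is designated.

Designated under: (p=⊤, q=⊤); (p=U, q=⊤); (p=⊥, q=⊤); (p=⊥, q=⊥).

4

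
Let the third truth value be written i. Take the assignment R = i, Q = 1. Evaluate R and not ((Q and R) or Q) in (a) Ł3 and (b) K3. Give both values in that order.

0; 0

In Ł3: Q and R = 1 and i = i
(Q and R) or Q = i or 1 = 1
not ((Q and R) or Q) = not 1 = 0
R and not ((Q and R) or Q) = i and 0 = 0
In K3: Q and R = 1 and i = i
(Q and R) or Q = i or 1 = 1
not ((Q and R) or Q) = not 1 = 0
R and not ((Q and R) or Q) = i and 0 = 0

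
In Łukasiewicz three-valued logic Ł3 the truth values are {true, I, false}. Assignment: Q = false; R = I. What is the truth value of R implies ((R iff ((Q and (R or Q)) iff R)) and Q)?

I

R or Q = I or false = I
Q and (R or Q) = false and I = false
(Q and (R or Q)) iff R = false iff I = I
R iff ((Q and (R or Q)) iff R) = I iff I = true
(R iff ((Q and (R or Q)) iff R)) and Q = true and false = false
R implies ((R iff ((Q and (R or Q)) iff R)) and Q) = I implies false = I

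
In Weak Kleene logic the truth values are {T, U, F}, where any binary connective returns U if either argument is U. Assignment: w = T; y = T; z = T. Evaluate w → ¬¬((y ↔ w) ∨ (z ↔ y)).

T

y ↔ w = T ↔ T = T
z ↔ y = T ↔ T = T
(y ↔ w) ∨ (z ↔ y) = T ∨ T = T
¬((y ↔ w) ∨ (z ↔ y)) = ¬T = F
¬¬((y ↔ w) ∨ (z ↔ y)) = ¬F = T
w → ¬¬((y ↔ w) ∨ (z ↔ y)) = T → T = T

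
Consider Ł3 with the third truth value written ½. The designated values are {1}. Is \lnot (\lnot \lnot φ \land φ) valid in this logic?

No

Countermodel: φ=1 gives 0, which is not designated.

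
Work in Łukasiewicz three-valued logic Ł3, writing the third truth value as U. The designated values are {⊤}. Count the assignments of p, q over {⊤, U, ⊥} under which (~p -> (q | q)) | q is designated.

Of the 9 assignments, 6 give a value in {⊤}.

6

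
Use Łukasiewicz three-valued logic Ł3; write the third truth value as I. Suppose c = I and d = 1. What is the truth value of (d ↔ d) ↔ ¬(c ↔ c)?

d ↔ d = 1 ↔ 1 = 1
c ↔ c = I ↔ I = 1
¬(c ↔ c) = ¬1 = 0
(d ↔ d) ↔ ¬(c ↔ c) = 1 ↔ 0 = 0

0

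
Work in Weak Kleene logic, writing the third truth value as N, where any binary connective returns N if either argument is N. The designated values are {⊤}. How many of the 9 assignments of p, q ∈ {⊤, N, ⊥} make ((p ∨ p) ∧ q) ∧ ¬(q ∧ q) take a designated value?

0

Of the 9 assignments, 0 give a value in {⊤}.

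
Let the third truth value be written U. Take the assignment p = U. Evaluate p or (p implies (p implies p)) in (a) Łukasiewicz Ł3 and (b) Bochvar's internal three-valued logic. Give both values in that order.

T; U

In Łukasiewicz Ł3: p implies p = U implies U = T  [min(1, 1−½+½)]
p implies (p implies p) = U implies T = T
p or (p implies (p implies p)) = U or T = T
In Bochvar's internal three-valued logic: p implies p = U implies U = U  [any arg is the third value ⇒ result is the third value]
p implies (p implies p) = U implies U = U
p or (p implies (p implies p)) = U or U = U
They differ because Łukasiewicz Ł3 and Bochvar's internal three-valued logic treat U differently under the binary connectives.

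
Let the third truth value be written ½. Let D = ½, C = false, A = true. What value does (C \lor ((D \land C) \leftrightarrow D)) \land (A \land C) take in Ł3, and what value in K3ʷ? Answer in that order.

false; ½

In Ł3: D \land C = ½ \land false = false
(D \land C) \leftrightarrow D = false \leftrightarrow ½ = ½  [1 − |0−½|]
C \lor ((D \land C) \leftrightarrow D) = false \lor ½ = ½
A \land C = true \land false = false
(C \lor ((D \land C) \leftrightarrow D)) \land (A \land C) = ½ \land false = false
In K3ʷ: D \land C = ½ \land false = ½
(D \land C) \leftrightarrow D = ½ \leftrightarrow ½ = ½
C \lor ((D \land C) \leftrightarrow D) = false \lor ½ = ½
A \land C = true \land false = false
(C \lor ((D \land C) \leftrightarrow D)) \land (A \land C) = ½ \land false = ½
They differ because Ł3 and K3ʷ treat ½ differently under the binary connectives.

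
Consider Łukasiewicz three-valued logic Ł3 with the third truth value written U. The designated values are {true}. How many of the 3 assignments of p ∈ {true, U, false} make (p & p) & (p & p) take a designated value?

p=true: true ✓
p=U: U ·
p=false: false ·

1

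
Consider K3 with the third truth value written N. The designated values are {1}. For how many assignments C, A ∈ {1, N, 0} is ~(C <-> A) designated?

2

Designated under: (C=1, A=0); (C=0, A=1).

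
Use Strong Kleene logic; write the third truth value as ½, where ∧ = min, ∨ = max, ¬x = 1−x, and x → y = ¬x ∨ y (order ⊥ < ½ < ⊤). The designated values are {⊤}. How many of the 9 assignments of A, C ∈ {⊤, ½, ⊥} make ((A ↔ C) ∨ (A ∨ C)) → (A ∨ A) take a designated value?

3

Designated under: (A=⊤, C=⊤); (A=⊤, C=½); (A=⊤, C=⊥).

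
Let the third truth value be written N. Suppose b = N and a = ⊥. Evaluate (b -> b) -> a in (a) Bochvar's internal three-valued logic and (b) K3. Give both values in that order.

N; N

In Bochvar's internal three-valued logic: b -> b = N -> N = N
(b -> b) -> a = N -> ⊥ = N
In K3: b -> b = N -> N = N
(b -> b) -> a = N -> ⊥ = N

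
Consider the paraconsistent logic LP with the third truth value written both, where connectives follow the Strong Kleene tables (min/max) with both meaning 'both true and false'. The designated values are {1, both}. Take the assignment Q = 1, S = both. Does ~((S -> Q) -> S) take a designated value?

S -> Q = both -> 1 = 1
(S -> Q) -> S = 1 -> both = both
~((S -> Q) -> S) = ~both = both
both ∈ {1, both}.

Yes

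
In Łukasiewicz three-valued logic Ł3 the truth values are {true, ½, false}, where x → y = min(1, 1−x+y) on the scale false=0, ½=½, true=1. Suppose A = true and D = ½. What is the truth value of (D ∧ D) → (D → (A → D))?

D ∧ D = ½ ∧ ½ = ½
A → D = true → ½ = ½  [min(1, 1−1+½)]
D → (A → D) = ½ → ½ = true
(D ∧ D) → (D → (A → D)) = ½ → true = true

true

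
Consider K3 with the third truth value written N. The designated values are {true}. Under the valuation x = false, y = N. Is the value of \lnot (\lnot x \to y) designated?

No

\lnot x = \lnot false = true
\lnot x \to y = true \to N = N  [\lnot true \lor N]
\lnot (\lnot x \to y) = \lnot N = N
N ∉ {true}.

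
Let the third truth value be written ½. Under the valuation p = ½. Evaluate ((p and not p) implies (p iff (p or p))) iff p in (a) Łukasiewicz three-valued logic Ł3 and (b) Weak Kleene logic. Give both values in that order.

½; ½

In Łukasiewicz three-valued logic Ł3: not p = not ½ = ½
p and not p = ½ and ½ = ½
p or p = ½ or ½ = ½
p iff (p or p) = ½ iff ½ = T  [1 − |½−½|]
(p and not p) implies (p iff (p or p)) = ½ implies T = T
((p and not p) implies (p iff (p or p))) iff p = T iff ½ = ½
In Weak Kleene logic: not p = not ½ = ½
p and not p = ½ and ½ = ½
p or p = ½ or ½ = ½
p iff (p or p) = ½ iff ½ = ½
(p and not p) implies (p iff (p or p)) = ½ implies ½ = ½
((p and not p) implies (p iff (p or p))) iff p = ½ iff ½ = ½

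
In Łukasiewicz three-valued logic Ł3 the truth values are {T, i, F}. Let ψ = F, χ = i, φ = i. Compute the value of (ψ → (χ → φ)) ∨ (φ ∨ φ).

χ → φ = i → i = T  [min(1, 1−½+½)]
ψ → (χ → φ) = F → T = T
φ ∨ φ = i ∨ i = i
(ψ → (χ → φ)) ∨ (φ ∨ φ) = T ∨ i = T

T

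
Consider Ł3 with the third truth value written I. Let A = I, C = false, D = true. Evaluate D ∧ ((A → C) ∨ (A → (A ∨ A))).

true

A → C = I → false = I
A ∨ A = I ∨ I = I
A → (A ∨ A) = I → I = true
(A → C) ∨ (A → (A ∨ A)) = I ∨ true = true
D ∧ ((A → C) ∨ (A → (A ∨ A))) = true ∧ true = true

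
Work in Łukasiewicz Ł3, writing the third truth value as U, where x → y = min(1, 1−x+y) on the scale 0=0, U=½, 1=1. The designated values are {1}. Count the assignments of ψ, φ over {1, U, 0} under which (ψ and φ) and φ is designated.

1

Designated under: (ψ=1, φ=1).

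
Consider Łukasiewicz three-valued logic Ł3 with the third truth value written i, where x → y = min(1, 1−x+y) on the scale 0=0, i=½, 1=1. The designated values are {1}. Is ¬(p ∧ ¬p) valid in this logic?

No

Countermodel: p=i gives i, which is not designated.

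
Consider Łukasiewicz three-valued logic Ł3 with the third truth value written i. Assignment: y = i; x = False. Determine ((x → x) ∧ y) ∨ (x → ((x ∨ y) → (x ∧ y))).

True

x → x = False → False = True
(x → x) ∧ y = True ∧ i = i
x ∨ y = False ∨ i = i
x ∧ y = False ∧ i = False
(x ∨ y) → (x ∧ y) = i → False = i
x → ((x ∨ y) → (x ∧ y)) = False → i = True
((x → x) ∧ y) ∨ (x → ((x ∨ y) → (x ∧ y))) = i ∨ True = True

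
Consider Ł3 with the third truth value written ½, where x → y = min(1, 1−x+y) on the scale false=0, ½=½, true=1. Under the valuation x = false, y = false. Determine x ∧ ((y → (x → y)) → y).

false

x → y = false → false = true
y → (x → y) = false → true = true
(y → (x → y)) → y = true → false = false
x ∧ ((y → (x → y)) → y) = false ∧ false = false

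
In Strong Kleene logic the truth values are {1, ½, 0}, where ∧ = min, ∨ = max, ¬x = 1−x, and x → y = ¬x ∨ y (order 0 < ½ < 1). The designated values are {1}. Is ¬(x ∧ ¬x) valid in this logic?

Countermodel: x=½ gives ½, which is not designated.

No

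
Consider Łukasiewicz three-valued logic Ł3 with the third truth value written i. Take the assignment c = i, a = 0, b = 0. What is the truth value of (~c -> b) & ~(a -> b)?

~c = ~i = i
~c -> b = i -> 0 = i  [min(1, 1−½+0)]
a -> b = 0 -> 0 = 1
~(a -> b) = ~1 = 0
(~c -> b) & ~(a -> b) = i & 0 = 0

0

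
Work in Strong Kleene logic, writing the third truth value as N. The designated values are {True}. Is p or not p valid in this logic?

Countermodel: p=N gives N, which is not designated.

No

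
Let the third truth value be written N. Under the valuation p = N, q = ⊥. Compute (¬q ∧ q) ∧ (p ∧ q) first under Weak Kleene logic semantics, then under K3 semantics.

In Weak Kleene logic: ¬q = ¬⊥ = ⊤
¬q ∧ q = ⊤ ∧ ⊥ = ⊥
p ∧ q = N ∧ ⊥ = N
(¬q ∧ q) ∧ (p ∧ q) = ⊥ ∧ N = N
In K3: ¬q = ¬⊥ = ⊤
¬q ∧ q = ⊤ ∧ ⊥ = ⊥
p ∧ q = N ∧ ⊥ = ⊥
(¬q ∧ q) ∧ (p ∧ q) = ⊥ ∧ ⊥ = ⊥
They differ because Weak Kleene logic and K3 treat N differently under the binary connectives.

N; ⊥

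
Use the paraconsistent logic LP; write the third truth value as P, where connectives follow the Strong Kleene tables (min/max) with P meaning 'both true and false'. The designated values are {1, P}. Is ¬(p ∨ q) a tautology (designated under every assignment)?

Countermodel: p=1, q=1 gives 0, which is not designated.

No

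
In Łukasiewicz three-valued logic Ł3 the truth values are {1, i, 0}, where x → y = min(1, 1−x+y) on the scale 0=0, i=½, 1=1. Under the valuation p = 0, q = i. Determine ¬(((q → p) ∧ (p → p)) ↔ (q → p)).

0

q → p = i → 0 = i  [min(1, 1−½+0)]
p → p = 0 → 0 = 1
(q → p) ∧ (p → p) = i ∧ 1 = i
q → p = i → 0 = i
((q → p) ∧ (p → p)) ↔ (q → p) = i ↔ i = 1
¬(((q → p) ∧ (p → p)) ↔ (q → p)) = ¬1 = 0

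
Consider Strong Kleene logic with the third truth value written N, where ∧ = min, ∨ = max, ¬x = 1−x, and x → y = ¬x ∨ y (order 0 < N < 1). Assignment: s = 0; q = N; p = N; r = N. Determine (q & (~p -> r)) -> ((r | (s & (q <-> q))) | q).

~p = ~N = N
~p -> r = N -> N = N  [~N | N]
q & (~p -> r) = N & N = N
q <-> q = N <-> N = N
s & (q <-> q) = 0 & N = 0
r | (s & (q <-> q)) = N | 0 = N
(r | (s & (q <-> q))) | q = N | N = N
(q & (~p -> r)) -> ((r | (s & (q <-> q))) | q) = N -> N = N

N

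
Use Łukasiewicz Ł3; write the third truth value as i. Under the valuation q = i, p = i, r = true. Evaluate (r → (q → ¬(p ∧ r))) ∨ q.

true

p ∧ r = i ∧ true = i
¬(p ∧ r) = ¬i = i
q → ¬(p ∧ r) = i → i = true  [min(1, 1−½+½)]
r → (q → ¬(p ∧ r)) = true → true = true
(r → (q → ¬(p ∧ r))) ∨ q = true ∨ i = true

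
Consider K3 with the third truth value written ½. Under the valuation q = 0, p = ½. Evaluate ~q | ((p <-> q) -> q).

1

~q = ~0 = 1
p <-> q = ½ <-> 0 = ½
(p <-> q) -> q = ½ -> 0 = ½  [~½ | 0]
~q | ((p <-> q) -> q) = 1 | ½ = 1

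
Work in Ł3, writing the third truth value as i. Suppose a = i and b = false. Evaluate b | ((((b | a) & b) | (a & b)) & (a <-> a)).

false

b | a = false | i = i
(b | a) & b = i & false = false
a & b = i & false = false
((b | a) & b) | (a & b) = false | false = false
a <-> a = i <-> i = true  [1 − |½−½|]
(((b | a) & b) | (a & b)) & (a <-> a) = false & true = false
b | ((((b | a) & b) | (a & b)) & (a <-> a)) = false | false = false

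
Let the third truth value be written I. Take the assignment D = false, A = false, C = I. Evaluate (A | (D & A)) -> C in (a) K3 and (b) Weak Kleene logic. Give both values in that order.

In K3: D & A = false & false = false
A | (D & A) = false | false = false
(A | (D & A)) -> C = false -> I = true  [~false | I]
In Weak Kleene logic: D & A = false & false = false
A | (D & A) = false | false = false
(A | (D & A)) -> C = false -> I = I  [any arg is the third value ⇒ result is the third value]
They differ because K3 and Weak Kleene logic treat I differently under the binary connectives.

true; I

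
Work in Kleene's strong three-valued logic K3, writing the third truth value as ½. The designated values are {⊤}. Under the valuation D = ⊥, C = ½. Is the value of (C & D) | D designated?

C & D = ½ & ⊥ = ⊥
(C & D) | D = ⊥ | ⊥ = ⊥
⊥ ∉ {⊤}.

No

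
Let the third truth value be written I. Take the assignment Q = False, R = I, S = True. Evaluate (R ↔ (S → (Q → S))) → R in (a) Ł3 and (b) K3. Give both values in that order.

In Ł3: Q → S = False → True = True
S → (Q → S) = True → True = True
R ↔ (S → (Q → S)) = I ↔ True = I
(R ↔ (S → (Q → S))) → R = I → I = True
In K3: Q → S = False → True = True
S → (Q → S) = True → True = True
R ↔ (S → (Q → S)) = I ↔ True = I
(R ↔ (S → (Q → S))) → R = I → I = I  [¬I ∨ I]
They differ because Ł3 and K3 treat I differently under implication.

True; I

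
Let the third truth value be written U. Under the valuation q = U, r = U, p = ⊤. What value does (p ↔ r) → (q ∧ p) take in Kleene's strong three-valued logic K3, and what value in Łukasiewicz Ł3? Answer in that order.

In Kleene's strong three-valued logic K3: p ↔ r = ⊤ ↔ U = U
q ∧ p = U ∧ ⊤ = U
(p ↔ r) → (q ∧ p) = U → U = U  [¬U ∨ U]
In Łukasiewicz Ł3: p ↔ r = ⊤ ↔ U = U  [1 − |1−½|]
q ∧ p = U ∧ ⊤ = U
(p ↔ r) → (q ∧ p) = U → U = ⊤
They differ because Kleene's strong three-valued logic K3 and Łukasiewicz Ł3 treat U differently under implication.

U; ⊤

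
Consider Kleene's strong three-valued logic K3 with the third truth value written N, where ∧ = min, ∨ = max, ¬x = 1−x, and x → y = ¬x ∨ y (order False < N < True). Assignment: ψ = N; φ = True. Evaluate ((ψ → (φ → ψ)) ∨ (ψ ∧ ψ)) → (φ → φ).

φ → ψ = True → N = N  [¬True ∨ N]
ψ → (φ → ψ) = N → N = N
ψ ∧ ψ = N ∧ N = N
(ψ → (φ → ψ)) ∨ (ψ ∧ ψ) = N ∨ N = N
φ → φ = True → True = True
((ψ → (φ → ψ)) ∨ (ψ ∧ ψ)) → (φ → φ) = N → True = True

True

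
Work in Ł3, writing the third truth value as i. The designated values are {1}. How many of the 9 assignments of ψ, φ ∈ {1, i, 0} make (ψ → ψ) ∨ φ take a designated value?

Of the 9 assignments, 9 give a value in {1}.

9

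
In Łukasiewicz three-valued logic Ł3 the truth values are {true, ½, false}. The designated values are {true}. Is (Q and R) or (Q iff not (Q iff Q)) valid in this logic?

Countermodel: Q=true, R=½ gives ½, which is not designated.

No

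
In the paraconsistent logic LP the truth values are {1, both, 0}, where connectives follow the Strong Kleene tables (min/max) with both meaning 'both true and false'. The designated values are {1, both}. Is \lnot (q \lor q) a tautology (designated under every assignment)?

No

Countermodel: q=1 gives 0, which is not designated.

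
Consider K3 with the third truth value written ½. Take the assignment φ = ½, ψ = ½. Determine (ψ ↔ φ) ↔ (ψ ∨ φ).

½

ψ ↔ φ = ½ ↔ ½ = ½
ψ ∨ φ = ½ ∨ ½ = ½
(ψ ↔ φ) ↔ (ψ ∨ φ) = ½ ↔ ½ = ½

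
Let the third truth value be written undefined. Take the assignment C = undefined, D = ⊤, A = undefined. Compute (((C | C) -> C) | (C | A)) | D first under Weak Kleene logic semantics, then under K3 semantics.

undefined; ⊤

In Weak Kleene logic: C | C = undefined | undefined = undefined
(C | C) -> C = undefined -> undefined = undefined
C | A = undefined | undefined = undefined
((C | C) -> C) | (C | A) = undefined | undefined = undefined
(((C | C) -> C) | (C | A)) | D = undefined | ⊤ = undefined
In K3: C | C = undefined | undefined = undefined
(C | C) -> C = undefined -> undefined = undefined
C | A = undefined | undefined = undefined
((C | C) -> C) | (C | A) = undefined | undefined = undefined
(((C | C) -> C) | (C | A)) | D = undefined | ⊤ = ⊤
They differ because Weak Kleene logic and K3 treat undefined differently under the binary connectives.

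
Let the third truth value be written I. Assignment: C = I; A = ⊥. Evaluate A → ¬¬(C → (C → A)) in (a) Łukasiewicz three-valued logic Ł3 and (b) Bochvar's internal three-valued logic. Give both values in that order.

⊤; I

In Łukasiewicz three-valued logic Ł3: C → A = I → ⊥ = I
C → (C → A) = I → I = ⊤
¬(C → (C → A)) = ¬⊤ = ⊥
¬¬(C → (C → A)) = ¬⊥ = ⊤
A → ¬¬(C → (C → A)) = ⊥ → ⊤ = ⊤
In Bochvar's internal three-valued logic: C → A = I → ⊥ = I  [any arg is the third value ⇒ result is the third value]
C → (C → A) = I → I = I
¬(C → (C → A)) = ¬I = I
¬¬(C → (C → A)) = ¬I = I
A → ¬¬(C → (C → A)) = ⊥ → I = I
They differ because Łukasiewicz three-valued logic Ł3 and Bochvar's internal three-valued logic treat I differently under the binary connectives.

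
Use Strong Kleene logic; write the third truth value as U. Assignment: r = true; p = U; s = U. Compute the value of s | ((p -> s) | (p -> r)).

p -> s = U -> U = U  [~U | U]
p -> r = U -> true = true
(p -> s) | (p -> r) = U | true = true
s | ((p -> s) | (p -> r)) = U | true = true

true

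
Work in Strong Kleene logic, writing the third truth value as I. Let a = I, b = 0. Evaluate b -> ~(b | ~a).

1

~a = ~I = I
b | ~a = 0 | I = I
~(b | ~a) = ~I = I
b -> ~(b | ~a) = 0 -> I = 1  [~0 | I]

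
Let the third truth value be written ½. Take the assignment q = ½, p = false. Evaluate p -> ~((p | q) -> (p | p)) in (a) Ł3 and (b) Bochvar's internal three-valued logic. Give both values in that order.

In Ł3: p | q = false | ½ = ½
p | p = false | false = false
(p | q) -> (p | p) = ½ -> false = ½  [min(1, 1−½+0)]
~((p | q) -> (p | p)) = ~½ = ½
p -> ~((p | q) -> (p | p)) = false -> ½ = true
In Bochvar's internal three-valued logic: p | q = false | ½ = ½
p | p = false | false = false
(p | q) -> (p | p) = ½ -> false = ½  [any arg is the third value ⇒ result is the third value]
~((p | q) -> (p | p)) = ~½ = ½
p -> ~((p | q) -> (p | p)) = false -> ½ = ½
They differ because Ł3 and Bochvar's internal three-valued logic treat ½ differently under the binary connectives.

true; ½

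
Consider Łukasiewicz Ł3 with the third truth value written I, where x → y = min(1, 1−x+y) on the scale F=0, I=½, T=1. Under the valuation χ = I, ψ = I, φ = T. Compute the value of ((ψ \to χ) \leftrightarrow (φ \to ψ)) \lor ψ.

I

ψ \to χ = I \to I = T  [min(1, 1−½+½)]
φ \to ψ = T \to I = I
(ψ \to χ) \leftrightarrow (φ \to ψ) = T \leftrightarrow I = I
((ψ \to χ) \leftrightarrow (φ \to ψ)) \lor ψ = I \lor I = I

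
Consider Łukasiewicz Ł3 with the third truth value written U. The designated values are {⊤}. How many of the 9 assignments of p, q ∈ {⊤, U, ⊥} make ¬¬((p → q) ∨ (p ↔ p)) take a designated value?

9

Of the 9 assignments, 9 give a value in {⊤}.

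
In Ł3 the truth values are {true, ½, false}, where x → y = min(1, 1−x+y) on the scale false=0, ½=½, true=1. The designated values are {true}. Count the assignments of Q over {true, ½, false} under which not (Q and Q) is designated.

1

Q=true: false ·
Q=½: ½ ·
Q=false: true ✓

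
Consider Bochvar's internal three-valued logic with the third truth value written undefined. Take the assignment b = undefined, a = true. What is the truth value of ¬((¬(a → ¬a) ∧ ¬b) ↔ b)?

¬a = ¬true = false
a → ¬a = true → false = false
¬(a → ¬a) = ¬false = true
¬b = ¬undefined = undefined
¬(a → ¬a) ∧ ¬b = true ∧ undefined = undefined
(¬(a → ¬a) ∧ ¬b) ↔ b = undefined ↔ undefined = undefined
¬((¬(a → ¬a) ∧ ¬b) ↔ b) = ¬undefined = undefined

undefined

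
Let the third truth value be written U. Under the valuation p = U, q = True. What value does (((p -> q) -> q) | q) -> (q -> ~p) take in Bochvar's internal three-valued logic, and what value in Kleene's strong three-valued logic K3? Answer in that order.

U; U

In Bochvar's internal three-valued logic: p -> q = U -> True = U  [any arg is the third value ⇒ result is the third value]
(p -> q) -> q = U -> True = U
((p -> q) -> q) | q = U | True = U
~p = ~U = U
q -> ~p = True -> U = U
(((p -> q) -> q) | q) -> (q -> ~p) = U -> U = U
In Kleene's strong three-valued logic K3: p -> q = U -> True = True  [~U | True]
(p -> q) -> q = True -> True = True
((p -> q) -> q) | q = True | True = True
~p = ~U = U
q -> ~p = True -> U = U
(((p -> q) -> q) | q) -> (q -> ~p) = True -> U = U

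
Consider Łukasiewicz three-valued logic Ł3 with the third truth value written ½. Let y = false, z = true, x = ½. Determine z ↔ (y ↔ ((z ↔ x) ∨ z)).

z ↔ x = true ↔ ½ = ½
(z ↔ x) ∨ z = ½ ∨ true = true
y ↔ ((z ↔ x) ∨ z) = false ↔ true = false
z ↔ (y ↔ ((z ↔ x) ∨ z)) = true ↔ false = false

false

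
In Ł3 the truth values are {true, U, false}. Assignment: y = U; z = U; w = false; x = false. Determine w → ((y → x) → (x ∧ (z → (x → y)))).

y → x = U → false = U  [min(1, 1−½+0)]
x → y = false → U = true
z → (x → y) = U → true = true
x ∧ (z → (x → y)) = false ∧ true = false
(y → x) → (x ∧ (z → (x → y))) = U → false = U
w → ((y → x) → (x ∧ (z → (x → y)))) = false → U = true

true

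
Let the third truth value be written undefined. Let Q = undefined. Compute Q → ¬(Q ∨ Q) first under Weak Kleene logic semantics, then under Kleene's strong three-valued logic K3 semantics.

In Weak Kleene logic: Q ∨ Q = undefined ∨ undefined = undefined
¬(Q ∨ Q) = ¬undefined = undefined
Q → ¬(Q ∨ Q) = undefined → undefined = undefined
In Kleene's strong three-valued logic K3: Q ∨ Q = undefined ∨ undefined = undefined
¬(Q ∨ Q) = ¬undefined = undefined
Q → ¬(Q ∨ Q) = undefined → undefined = undefined  [¬undefined ∨ undefined]

undefined; undefined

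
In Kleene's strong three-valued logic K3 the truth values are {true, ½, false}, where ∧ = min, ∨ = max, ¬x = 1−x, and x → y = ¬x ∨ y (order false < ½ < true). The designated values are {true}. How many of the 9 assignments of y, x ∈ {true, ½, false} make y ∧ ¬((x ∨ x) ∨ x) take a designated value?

1

Designated under: (y=true, x=false).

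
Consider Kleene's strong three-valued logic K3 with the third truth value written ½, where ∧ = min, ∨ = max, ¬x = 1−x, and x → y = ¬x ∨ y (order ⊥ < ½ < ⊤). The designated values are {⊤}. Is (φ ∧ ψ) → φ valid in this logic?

Countermodel: φ=½, ψ=⊤ gives ½, which is not designated.

No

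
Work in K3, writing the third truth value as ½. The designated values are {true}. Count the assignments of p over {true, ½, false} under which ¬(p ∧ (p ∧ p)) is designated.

p=true: false ·
p=½: ½ ·
p=false: true ✓

1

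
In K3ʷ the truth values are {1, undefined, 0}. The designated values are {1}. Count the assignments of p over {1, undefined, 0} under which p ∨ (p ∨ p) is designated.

p=1: 1 ✓
p=undefined: undefined ·
p=0: 0 ·

1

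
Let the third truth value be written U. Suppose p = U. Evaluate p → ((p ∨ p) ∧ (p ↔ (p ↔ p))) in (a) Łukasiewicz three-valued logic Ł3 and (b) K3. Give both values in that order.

T; U

In Łukasiewicz three-valued logic Ł3: p ∨ p = U ∨ U = U
p ↔ p = U ↔ U = T
p ↔ (p ↔ p) = U ↔ T = U
(p ∨ p) ∧ (p ↔ (p ↔ p)) = U ∧ U = U
p → ((p ∨ p) ∧ (p ↔ (p ↔ p))) = U → U = T
In K3: p ∨ p = U ∨ U = U
p ↔ p = U ↔ U = U
p ↔ (p ↔ p) = U ↔ U = U
(p ∨ p) ∧ (p ↔ (p ↔ p)) = U ∧ U = U
p → ((p ∨ p) ∧ (p ↔ (p ↔ p))) = U → U = U
They differ because Łukasiewicz three-valued logic Ł3 and K3 treat U differently under implication.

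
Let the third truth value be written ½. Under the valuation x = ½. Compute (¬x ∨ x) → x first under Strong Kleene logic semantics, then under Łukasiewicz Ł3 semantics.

In Strong Kleene logic: ¬x = ¬½ = ½
¬x ∨ x = ½ ∨ ½ = ½
(¬x ∨ x) → x = ½ → ½ = ½  [¬½ ∨ ½]
In Łukasiewicz Ł3: ¬x = ¬½ = ½
¬x ∨ x = ½ ∨ ½ = ½
(¬x ∨ x) → x = ½ → ½ = ⊤
They differ because Strong Kleene logic and Łukasiewicz Ł3 treat ½ differently under implication.

½; ⊤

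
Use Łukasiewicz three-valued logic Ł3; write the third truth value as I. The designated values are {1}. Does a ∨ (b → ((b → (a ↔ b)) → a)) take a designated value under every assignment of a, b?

Countermodel: a=0, b=I gives I, which is not designated.

No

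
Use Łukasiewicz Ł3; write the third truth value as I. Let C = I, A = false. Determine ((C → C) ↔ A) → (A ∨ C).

C → C = I → I = true
(C → C) ↔ A = true ↔ false = false
A ∨ C = false ∨ I = I
((C → C) ↔ A) → (A ∨ C) = false → I = true

true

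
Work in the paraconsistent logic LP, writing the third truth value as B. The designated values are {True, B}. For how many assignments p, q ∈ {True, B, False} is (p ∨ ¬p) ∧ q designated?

6

Of the 9 assignments, 6 give a value in {True, B}.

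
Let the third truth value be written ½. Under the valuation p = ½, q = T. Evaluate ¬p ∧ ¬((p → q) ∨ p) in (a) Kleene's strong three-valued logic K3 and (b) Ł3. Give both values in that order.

In Kleene's strong three-valued logic K3: ¬p = ¬½ = ½
p → q = ½ → T = T  [¬½ ∨ T]
(p → q) ∨ p = T ∨ ½ = T
¬((p → q) ∨ p) = ¬T = F
¬p ∧ ¬((p → q) ∨ p) = ½ ∧ F = F
In Ł3: ¬p = ¬½ = ½
p → q = ½ → T = T  [min(1, 1−½+1)]
(p → q) ∨ p = T ∨ ½ = T
¬((p → q) ∨ p) = ¬T = F
¬p ∧ ¬((p → q) ∨ p) = ½ ∧ F = F

F; F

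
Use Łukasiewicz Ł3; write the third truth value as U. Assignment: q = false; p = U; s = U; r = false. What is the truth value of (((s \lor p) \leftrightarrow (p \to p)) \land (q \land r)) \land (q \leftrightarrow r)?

false

s \lor p = U \lor U = U
p \to p = U \to U = true
(s \lor p) \leftrightarrow (p \to p) = U \leftrightarrow true = U
q \land r = false \land false = false
((s \lor p) \leftrightarrow (p \to p)) \land (q \land r) = U \land false = false
q \leftrightarrow r = false \leftrightarrow false = true
(((s \lor p) \leftrightarrow (p \to p)) \land (q \land r)) \land (q \leftrightarrow r) = false \land true = false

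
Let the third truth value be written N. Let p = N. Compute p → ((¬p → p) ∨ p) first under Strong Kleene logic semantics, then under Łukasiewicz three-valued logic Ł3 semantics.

N; True

In Strong Kleene logic: ¬p = ¬N = N
¬p → p = N → N = N
(¬p → p) ∨ p = N ∨ N = N
p → ((¬p → p) ∨ p) = N → N = N
In Łukasiewicz three-valued logic Ł3: ¬p = ¬N = N
¬p → p = N → N = True  [min(1, 1−½+½)]
(¬p → p) ∨ p = True ∨ N = True
p → ((¬p → p) ∨ p) = N → True = True
They differ because Strong Kleene logic and Łukasiewicz three-valued logic Ł3 treat N differently under implication.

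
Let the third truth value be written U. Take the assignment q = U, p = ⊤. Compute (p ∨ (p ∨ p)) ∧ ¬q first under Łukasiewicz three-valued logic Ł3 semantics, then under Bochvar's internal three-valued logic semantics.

In Łukasiewicz three-valued logic Ł3: p ∨ p = ⊤ ∨ ⊤ = ⊤
p ∨ (p ∨ p) = ⊤ ∨ ⊤ = ⊤
¬q = ¬U = U
(p ∨ (p ∨ p)) ∧ ¬q = ⊤ ∧ U = U
In Bochvar's internal three-valued logic: p ∨ p = ⊤ ∨ ⊤ = ⊤
p ∨ (p ∨ p) = ⊤ ∨ ⊤ = ⊤
¬q = ¬U = U
(p ∨ (p ∨ p)) ∧ ¬q = ⊤ ∧ U = U

U; U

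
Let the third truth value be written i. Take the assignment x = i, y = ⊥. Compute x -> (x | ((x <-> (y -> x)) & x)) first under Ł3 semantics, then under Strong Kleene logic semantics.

In Ł3: y -> x = ⊥ -> i = ⊤  [min(1, 1−0+½)]
x <-> (y -> x) = i <-> ⊤ = i
(x <-> (y -> x)) & x = i & i = i
x | ((x <-> (y -> x)) & x) = i | i = i
x -> (x | ((x <-> (y -> x)) & x)) = i -> i = ⊤
In Strong Kleene logic: y -> x = ⊥ -> i = ⊤  [~⊥ | i]
x <-> (y -> x) = i <-> ⊤ = i
(x <-> (y -> x)) & x = i & i = i
x | ((x <-> (y -> x)) & x) = i | i = i
x -> (x | ((x <-> (y -> x)) & x)) = i -> i = i
They differ because Ł3 and Strong Kleene logic treat i differently under implication.

⊤; i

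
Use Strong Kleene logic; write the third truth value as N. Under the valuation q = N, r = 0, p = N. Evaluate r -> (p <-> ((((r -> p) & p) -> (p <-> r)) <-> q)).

r -> p = 0 -> N = 1  [~0 | N]
(r -> p) & p = 1 & N = N
p <-> r = N <-> 0 = N
((r -> p) & p) -> (p <-> r) = N -> N = N
(((r -> p) & p) -> (p <-> r)) <-> q = N <-> N = N
p <-> ((((r -> p) & p) -> (p <-> r)) <-> q) = N <-> N = N
r -> (p <-> ((((r -> p) & p) -> (p <-> r)) <-> q)) = 0 -> N = 1

1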